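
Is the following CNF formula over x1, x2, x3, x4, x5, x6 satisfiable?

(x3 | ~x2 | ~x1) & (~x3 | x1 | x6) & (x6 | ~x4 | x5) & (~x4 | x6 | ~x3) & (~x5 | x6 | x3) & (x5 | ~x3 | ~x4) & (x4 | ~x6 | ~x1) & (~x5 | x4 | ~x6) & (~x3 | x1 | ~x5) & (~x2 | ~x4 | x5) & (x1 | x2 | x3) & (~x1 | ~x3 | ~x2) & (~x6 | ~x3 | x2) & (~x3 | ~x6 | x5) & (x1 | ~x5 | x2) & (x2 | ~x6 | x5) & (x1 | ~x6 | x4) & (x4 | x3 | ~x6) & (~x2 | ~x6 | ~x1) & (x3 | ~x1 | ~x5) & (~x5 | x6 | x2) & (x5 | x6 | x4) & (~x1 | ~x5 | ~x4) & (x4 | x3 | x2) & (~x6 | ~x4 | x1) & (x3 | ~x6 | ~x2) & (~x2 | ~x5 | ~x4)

Unsatisfiable

Branch on x3: set x3 = 1.
Branch on x1: set x1 = 1.
Unit clause (~x2) forces x2 = 0.
Unit clause (~x6) forces x6 = 0.
Unit clause (~x4) forces x4 = 0.
Unit clause (~x5) forces x5 = 0.
But (x5) is also a unit clause — contradiction.
Backtrack on x1: now try x1 = 0.
Unit clause (x6) forces x6 = 1.
Unit clause (~x5) forces x5 = 0.
But (x5) is also a unit clause — contradiction.
Both values of x1 lead to a conflict.
Backtrack on x3: now try x3 = 0.
Branch on x2: set x2 = 0.
Unit clause (x1) forces x1 = 1.
Unit clause (~x5) forces x5 = 0.
Unit clause (~x6) forces x6 = 0.
Unit clause (~x4) forces x4 = 0.
But (x4) is also a unit clause — contradiction.
Backtrack on x2: now try x2 = 1.
Unit clause (~x1) forces x1 = 0.
Unit clause (~x6) forces x6 = 0.
Unit clause (~x5) forces x5 = 0.
Unit clause (~x4) forces x4 = 0.
But (x4) is also a unit clause — contradiction.
Both values of x2 lead to a conflict.
Both values of x3 lead to a conflict.
No assignment satisfies every clause.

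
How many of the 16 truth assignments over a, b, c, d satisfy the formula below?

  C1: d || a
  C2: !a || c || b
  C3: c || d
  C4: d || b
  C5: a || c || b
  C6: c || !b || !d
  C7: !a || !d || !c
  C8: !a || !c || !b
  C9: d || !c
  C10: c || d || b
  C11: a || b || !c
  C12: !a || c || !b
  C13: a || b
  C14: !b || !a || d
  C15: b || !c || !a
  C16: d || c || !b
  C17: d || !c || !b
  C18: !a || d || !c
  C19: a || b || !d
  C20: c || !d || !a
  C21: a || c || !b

1

There are 2^4 = 16 truth assignments over (a, b, c, d).
Check each against the 21 clauses (columns in the order a, b, c, d):
  F F F F  ✗ fails (d || a)
  F F F T  ✗ fails (a || c || b)
  F F T F  ✗ fails (d || a)
  F F T T  ✗ fails (a || b || !c)
  F T F F  ✗ fails (d || a)
  F T F T  ✗ fails (c || !b || !d)
  F T T F  ✗ fails (d || a)
  F T T T  ✓ satisfies all
  T F F F  ✗ fails (!a || c || b)
  T F F T  ✗ fails (!a || c || b)
  T F T F  ✗ fails (d || b)
  T F T T  ✗ fails (!a || !d || !c)
  T T F F  ✗ fails (c || d)
  T T F T  ✗ fails (c || !b || !d)
  T T T F  ✗ fails (!a || !c || !b)
  T T T T  ✗ fails (!a || !d || !c)
1 of the 16 rows is a model.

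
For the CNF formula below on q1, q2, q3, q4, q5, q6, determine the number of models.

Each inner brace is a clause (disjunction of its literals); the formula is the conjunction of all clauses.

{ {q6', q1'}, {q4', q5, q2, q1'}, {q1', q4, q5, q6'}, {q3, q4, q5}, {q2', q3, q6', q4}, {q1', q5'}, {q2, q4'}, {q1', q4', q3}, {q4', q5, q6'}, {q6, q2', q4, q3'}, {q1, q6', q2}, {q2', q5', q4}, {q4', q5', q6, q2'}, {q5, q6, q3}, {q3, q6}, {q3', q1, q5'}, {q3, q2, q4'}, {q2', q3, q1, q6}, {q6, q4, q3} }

There are 2^6 = 64 truth assignments over (q1, q2, q3, q4, q5, q6).
Split on q1. With q1 = 1, the clauses containing q1 are satisfied and q1' drops from the rest; 2 of the 2^5 = 32 assignments to the other variables satisfy what remains.
With q1 = 0, by the same count on the reduced clause set, 4 assignments work.
Total: 2 + 4 = 6.

6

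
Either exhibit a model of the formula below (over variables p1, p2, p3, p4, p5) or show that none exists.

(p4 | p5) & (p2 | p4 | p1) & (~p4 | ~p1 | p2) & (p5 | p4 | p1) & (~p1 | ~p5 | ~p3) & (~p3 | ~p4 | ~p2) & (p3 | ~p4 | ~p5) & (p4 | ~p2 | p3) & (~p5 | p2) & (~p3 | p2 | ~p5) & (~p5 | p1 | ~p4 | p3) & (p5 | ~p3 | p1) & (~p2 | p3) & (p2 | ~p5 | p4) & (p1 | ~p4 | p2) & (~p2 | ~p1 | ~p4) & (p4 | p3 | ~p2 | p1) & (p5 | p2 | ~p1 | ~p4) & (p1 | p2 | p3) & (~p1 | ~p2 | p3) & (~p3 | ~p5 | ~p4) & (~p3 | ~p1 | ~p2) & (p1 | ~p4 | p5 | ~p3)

p1=0,  p2=1,  p3=1,  p4=0,  p5=1

Branch on p4: set p4 = 0.
(p5) alone gives p5 = 1.
(p2) alone gives p2 = 1.
(p3) alone gives p3 = 1.
(~p1) alone gives p1 = 0.
All clauses are satisfied.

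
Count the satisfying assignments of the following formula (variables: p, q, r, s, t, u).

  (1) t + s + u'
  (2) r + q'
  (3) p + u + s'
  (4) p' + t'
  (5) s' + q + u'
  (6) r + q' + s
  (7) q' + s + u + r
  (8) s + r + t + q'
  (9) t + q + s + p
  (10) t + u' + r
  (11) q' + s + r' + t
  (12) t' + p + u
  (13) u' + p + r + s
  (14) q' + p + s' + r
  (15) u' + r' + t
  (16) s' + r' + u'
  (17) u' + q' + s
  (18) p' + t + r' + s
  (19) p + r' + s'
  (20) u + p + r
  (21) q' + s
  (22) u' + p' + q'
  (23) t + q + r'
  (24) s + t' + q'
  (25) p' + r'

3

There are 2^6 = 64 truth assignments over (p, q, r, s, t, u).
Split on t. With t = 1, the clauses containing t are satisfied and t' drops from the rest; 1 of the 2^5 = 32 assignments to the other variables satisfy what remains.
With t = 0, by the same count on the reduced clause set, 2 assignments work.
Total: 1 + 2 = 3.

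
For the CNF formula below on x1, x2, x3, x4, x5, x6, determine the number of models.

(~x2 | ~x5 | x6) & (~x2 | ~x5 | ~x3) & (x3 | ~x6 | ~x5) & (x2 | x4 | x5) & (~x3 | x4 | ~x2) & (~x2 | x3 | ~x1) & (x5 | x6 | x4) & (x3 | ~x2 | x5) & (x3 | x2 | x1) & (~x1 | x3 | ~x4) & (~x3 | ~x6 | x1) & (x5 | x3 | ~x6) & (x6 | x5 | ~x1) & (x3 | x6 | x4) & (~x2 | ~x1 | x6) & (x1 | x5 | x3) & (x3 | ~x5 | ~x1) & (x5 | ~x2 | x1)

There are 2^6 = 64 truth assignments over (x1, x2, x3, x4, x5, x6).
Split on x4. With x4 = 1, the clauses containing x4 are satisfied and ~x4 drops from the rest; 6 of the 2^5 = 32 assignments to the other variables satisfy what remains.
With x4 = 0, by the same count on the reduced clause set, 3 assignments work.
Total: 6 + 3 = 9.

9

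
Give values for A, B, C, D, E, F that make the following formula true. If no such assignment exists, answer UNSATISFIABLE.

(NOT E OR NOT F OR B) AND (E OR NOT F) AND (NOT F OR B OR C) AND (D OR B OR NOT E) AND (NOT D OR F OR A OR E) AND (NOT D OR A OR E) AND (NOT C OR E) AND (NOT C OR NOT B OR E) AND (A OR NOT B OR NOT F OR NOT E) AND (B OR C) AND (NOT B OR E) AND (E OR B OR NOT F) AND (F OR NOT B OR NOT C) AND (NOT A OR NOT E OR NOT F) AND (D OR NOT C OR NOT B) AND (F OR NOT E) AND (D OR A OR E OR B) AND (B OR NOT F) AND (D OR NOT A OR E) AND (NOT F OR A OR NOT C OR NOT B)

UNSATISFIABLE

Case E = true:
From the singleton clause (F), F = true.
From the singleton clause (B), B = true.
From the singleton clause (A), A = true.
Now (NOT A) is unsatisfied and unit — conflict.
That branch fails; take E = false instead.
From the singleton clause (NOT F), F = false.
From the singleton clause (NOT C), C = false.
From the singleton clause (B), B = true.
Now (NOT B) is unsatisfied and unit — conflict.
Either choice for E ends in contradiction.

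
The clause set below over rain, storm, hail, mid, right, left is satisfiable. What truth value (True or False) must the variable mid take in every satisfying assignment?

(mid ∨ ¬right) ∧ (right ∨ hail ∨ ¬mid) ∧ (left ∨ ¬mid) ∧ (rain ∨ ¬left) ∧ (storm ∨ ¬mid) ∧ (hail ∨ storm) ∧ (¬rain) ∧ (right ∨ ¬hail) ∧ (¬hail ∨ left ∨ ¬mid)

False

Suppose mid = True.
(left) alone gives left = True.
(rain) alone gives rain = True.
That conflicts with the unit clause (¬rain).
So every satisfying assignment has mid = False.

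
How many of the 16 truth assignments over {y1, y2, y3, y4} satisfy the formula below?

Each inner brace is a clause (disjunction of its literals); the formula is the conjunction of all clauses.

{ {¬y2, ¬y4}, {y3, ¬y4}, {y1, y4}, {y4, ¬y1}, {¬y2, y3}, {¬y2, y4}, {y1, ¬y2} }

There are 2^4 = 16 truth assignments over (y1, y2, y3, y4).
Check each against the 7 clauses (columns in the order y1, y2, y3, y4):
  F F F F  ✗ fails (y1 ∨ y4)
  F F F T  ✗ fails (y3 ∨ ¬y4)
  F F T F  ✗ fails (y1 ∨ y4)
  F F T T  ✓ satisfies all
  F T F F  ✗ fails (y1 ∨ y4)
  F T F T  ✗ fails (¬y2 ∨ ¬y4)
  F T T F  ✗ fails (y1 ∨ y4)
  F T T T  ✗ fails (¬y2 ∨ ¬y4)
  T F F F  ✗ fails (y4 ∨ ¬y1)
  T F F T  ✗ fails (y3 ∨ ¬y4)
  T F T F  ✗ fails (y4 ∨ ¬y1)
  T F T T  ✓ satisfies all
  T T F F  ✗ fails (y4 ∨ ¬y1)
  T T F T  ✗ fails (¬y2 ∨ ¬y4)
  T T T F  ✗ fails (y4 ∨ ¬y1)
  T T T T  ✗ fails (¬y2 ∨ ¬y4)
2 of the 16 rows are models.

2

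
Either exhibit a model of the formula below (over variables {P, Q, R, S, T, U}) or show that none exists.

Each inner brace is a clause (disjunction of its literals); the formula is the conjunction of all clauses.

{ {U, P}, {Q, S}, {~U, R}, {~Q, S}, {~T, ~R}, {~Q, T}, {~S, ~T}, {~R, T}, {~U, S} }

Suppose U = 0.
From the singleton clause (P), P = 1.
Suppose Q = 0.
From the singleton clause (S), S = 1.
From the singleton clause (~T), T = 0.
From the singleton clause (~R), R = 0.
This assignment satisfies each clause.

P: 1; Q: 0; R: 0; S: 1; T: 0; U: 0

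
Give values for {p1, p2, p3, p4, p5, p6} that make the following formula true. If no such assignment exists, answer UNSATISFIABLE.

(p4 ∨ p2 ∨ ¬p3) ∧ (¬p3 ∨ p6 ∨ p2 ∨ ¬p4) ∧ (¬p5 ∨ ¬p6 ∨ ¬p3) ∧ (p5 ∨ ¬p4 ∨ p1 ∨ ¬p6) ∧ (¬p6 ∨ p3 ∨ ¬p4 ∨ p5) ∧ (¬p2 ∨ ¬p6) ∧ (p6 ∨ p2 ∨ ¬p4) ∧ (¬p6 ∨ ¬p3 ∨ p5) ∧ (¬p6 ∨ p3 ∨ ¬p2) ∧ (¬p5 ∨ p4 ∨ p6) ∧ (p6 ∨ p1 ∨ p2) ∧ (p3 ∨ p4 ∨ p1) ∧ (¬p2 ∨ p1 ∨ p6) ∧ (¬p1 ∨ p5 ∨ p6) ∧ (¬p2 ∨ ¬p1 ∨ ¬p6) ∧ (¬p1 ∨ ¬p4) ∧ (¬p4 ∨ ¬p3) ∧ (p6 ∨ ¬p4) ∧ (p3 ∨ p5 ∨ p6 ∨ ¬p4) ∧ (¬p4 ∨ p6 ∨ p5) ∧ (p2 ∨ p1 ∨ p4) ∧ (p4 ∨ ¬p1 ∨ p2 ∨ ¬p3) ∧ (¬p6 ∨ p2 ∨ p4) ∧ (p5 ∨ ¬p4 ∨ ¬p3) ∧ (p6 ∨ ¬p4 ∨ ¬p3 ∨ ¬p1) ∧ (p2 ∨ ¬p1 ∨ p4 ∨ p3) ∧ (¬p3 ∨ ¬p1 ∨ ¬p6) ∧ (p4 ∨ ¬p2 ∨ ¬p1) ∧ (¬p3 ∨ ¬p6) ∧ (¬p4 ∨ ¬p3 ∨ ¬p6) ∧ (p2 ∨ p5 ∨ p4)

p1: False,  p2: False,  p3: False,  p4: True,  p5: True,  p6: True

Suppose p2 = False.
Suppose p4 = True.
(p6) alone gives p6 = True.
(¬p1) alone gives p1 = False.
(p5) alone gives p5 = True.
(¬p3) alone gives p3 = False.
Every clause now holds.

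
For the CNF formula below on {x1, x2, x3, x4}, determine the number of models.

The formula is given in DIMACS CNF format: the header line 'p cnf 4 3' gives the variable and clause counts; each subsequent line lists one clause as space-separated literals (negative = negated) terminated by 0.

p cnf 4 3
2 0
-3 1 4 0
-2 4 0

4

There are 2^4 = 16 truth assignments over (x1, x2, x3, x4).
Split on x1. With x1 = True, the clauses containing x1 are satisfied and ¬x1 drops from the rest; 2 of the 2^3 = 8 assignments to the other variables satisfy what remains.
With x1 = False, by the same count on the reduced clause set, 2 assignments work.
Total: 2 + 2 = 4.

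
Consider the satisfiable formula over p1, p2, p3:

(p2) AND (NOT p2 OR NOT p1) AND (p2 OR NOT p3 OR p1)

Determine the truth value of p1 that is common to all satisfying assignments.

False

Suppose p1 = true.
(p2) alone gives p2 = true.
That conflicts with the unit clause (NOT p2).
So every satisfying assignment has p1 = False.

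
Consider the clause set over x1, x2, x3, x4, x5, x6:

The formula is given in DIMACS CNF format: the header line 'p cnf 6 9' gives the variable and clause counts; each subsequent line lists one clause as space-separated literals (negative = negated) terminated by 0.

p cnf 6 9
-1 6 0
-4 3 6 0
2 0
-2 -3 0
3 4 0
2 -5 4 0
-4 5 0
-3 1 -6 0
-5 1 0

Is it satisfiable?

Satisfiable

(x2) alone gives x2 = True.
(¬x3) alone gives x3 = False.
(x4) alone gives x4 = True.
(x6) alone gives x6 = True.
(x5) alone gives x5 = True.
(x1) alone gives x1 = True.
This assignment satisfies each clause.
A satisfying assignment: x1 ↦ True; x2 ↦ True; x3 ↦ False; x4 ↦ True; x5 ↦ True; x6 ↦ True.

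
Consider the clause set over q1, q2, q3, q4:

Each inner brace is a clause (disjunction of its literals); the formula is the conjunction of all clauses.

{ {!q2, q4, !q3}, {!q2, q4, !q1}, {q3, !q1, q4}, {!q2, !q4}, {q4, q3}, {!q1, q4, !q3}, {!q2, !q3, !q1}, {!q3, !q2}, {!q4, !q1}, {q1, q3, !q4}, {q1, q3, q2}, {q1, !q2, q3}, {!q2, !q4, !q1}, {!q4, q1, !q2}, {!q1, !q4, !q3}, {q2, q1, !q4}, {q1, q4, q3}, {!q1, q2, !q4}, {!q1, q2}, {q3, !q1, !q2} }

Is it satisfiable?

Try q2 = false.
(!q1) alone gives q1 = false.
(q3) alone gives q3 = true.
(!q4) alone gives q4 = false.
This assignment satisfies each clause.
A satisfying assignment: q1 ↦ false; q2 ↦ false; q3 ↦ true; q4 ↦ false.

Satisfiable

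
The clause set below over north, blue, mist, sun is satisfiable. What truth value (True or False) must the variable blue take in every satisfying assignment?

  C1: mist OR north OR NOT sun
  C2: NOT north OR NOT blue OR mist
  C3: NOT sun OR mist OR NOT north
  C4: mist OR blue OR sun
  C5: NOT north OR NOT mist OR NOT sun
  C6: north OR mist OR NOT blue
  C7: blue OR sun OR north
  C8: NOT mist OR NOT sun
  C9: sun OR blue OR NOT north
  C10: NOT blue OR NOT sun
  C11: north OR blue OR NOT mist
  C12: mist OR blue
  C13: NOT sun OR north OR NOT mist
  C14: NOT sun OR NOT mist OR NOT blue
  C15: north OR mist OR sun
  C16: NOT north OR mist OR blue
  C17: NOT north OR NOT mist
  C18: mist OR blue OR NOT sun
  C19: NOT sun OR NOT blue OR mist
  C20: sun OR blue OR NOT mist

Suppose blue = false.
The clause (mist) is unit, so mist = true.
The clause (NOT sun) is unit, so sun = false.
But (sun) is also a unit clause — contradiction.
So every satisfying assignment has blue = True.

True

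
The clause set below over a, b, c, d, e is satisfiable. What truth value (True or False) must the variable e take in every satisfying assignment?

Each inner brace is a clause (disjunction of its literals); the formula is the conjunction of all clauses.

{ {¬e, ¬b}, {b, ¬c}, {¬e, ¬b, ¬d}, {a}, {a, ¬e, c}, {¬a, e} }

True

Suppose e = False.
From the singleton clause (a), a = True.
But (¬a) is also a unit clause — contradiction.
So every satisfying assignment has e = True.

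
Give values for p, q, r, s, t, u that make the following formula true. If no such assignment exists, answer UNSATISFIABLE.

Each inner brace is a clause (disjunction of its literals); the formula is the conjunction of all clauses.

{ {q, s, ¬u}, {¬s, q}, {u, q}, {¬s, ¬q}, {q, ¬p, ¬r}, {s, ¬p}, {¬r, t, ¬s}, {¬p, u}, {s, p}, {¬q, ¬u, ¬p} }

Branch on s: set s = False.
The clause (¬p) is unit, so p = False.
But (p) is also a unit clause — contradiction.
Undo s and try s = True.
The clause (q) is unit, so q = True.
But (¬q) is also a unit clause — contradiction.
Both values of s lead to a conflict.

UNSATISFIABLE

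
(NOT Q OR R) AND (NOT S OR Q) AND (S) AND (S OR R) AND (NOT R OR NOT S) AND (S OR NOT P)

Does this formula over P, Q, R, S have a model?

Unsatisfiable

Unit clause (S) forces S = true.
Unit clause (Q) forces Q = true.
Unit clause (R) forces R = true.
But (NOT R) is also a unit clause — contradiction.
No assignment satisfies every clause.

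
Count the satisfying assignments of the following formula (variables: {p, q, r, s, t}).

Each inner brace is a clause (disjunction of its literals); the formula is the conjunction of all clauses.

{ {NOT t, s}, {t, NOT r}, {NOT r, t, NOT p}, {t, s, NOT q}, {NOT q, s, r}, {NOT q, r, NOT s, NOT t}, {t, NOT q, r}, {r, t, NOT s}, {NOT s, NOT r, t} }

There are 2^5 = 32 truth assignments over (p, q, r, s, t).
Split on q. With q = true, the clauses containing q are satisfied and NOT q drops from the rest; 2 of the 2^4 = 16 assignments to the other variables satisfy what remains.
With q = false, by the same count on the reduced clause set, 6 assignments work.
(One model: p=F, q=F, r=F, s=F, t=F.)
Total: 2 + 6 = 8.

8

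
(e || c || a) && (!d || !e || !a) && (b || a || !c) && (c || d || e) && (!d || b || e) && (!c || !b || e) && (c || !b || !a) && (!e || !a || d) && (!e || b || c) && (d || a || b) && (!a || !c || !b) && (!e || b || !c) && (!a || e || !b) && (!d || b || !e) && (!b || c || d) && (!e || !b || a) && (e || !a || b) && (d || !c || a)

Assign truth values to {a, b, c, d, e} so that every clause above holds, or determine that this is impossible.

UNSATISFIABLE

Try e = true.
Try d = false.
(!a) alone gives a = false.
(b) alone gives b = true.
But (!b) is also a unit clause — contradiction.
That branch fails; take d = true instead.
(!a) alone gives a = false.
(b) alone gives b = true.
But (!b) is also a unit clause — contradiction.
Either choice for d ends in contradiction.
That branch fails; take e = false instead.
Try c = true.
(!b) alone gives b = false.
(a) alone gives a = true.
But (!a) is also a unit clause — contradiction.
That branch fails; take c = false instead.
(a) alone gives a = true.
(d) alone gives d = true.
(b) alone gives b = true.
But (!b) is also a unit clause — contradiction.
Either choice for c ends in contradiction.
Either choice for e ends in contradiction.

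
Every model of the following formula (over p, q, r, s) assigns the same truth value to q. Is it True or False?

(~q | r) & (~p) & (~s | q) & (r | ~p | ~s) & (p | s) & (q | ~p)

True

Suppose q = 0.
The clause (~p) is unit, so p = 0.
The clause (~s) is unit, so s = 0.
Now (s) is unsatisfied and unit — conflict.
So every satisfying assignment has q = True.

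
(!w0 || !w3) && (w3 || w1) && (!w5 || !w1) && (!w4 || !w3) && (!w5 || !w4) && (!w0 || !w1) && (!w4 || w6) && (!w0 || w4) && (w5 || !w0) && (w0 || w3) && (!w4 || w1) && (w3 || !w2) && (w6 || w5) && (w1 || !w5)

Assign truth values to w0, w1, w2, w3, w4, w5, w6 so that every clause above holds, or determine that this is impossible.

Try w0 = false.
From the singleton clause (w3), w3 = true.
From the singleton clause (!w4), w4 = false.
Try w5 = false.
From the singleton clause (w6), w6 = true.
Every clause is now satisfied; w1, w2 are unconstrained.

w0 ↦ false; w1 ↦ false; w2 ↦ true; w3 ↦ true; w4 ↦ false; w5 ↦ false; w6 ↦ true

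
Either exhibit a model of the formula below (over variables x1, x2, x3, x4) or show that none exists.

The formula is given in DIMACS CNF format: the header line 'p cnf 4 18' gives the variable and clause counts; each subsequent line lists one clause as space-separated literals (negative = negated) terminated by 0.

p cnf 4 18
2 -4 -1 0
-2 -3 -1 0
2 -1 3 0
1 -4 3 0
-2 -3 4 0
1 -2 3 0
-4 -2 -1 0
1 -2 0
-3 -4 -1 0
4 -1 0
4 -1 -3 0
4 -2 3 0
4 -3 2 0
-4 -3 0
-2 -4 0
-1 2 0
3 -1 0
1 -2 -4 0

Case x1 = False:
(¬x2) alone gives x2 = False.
Case x4 = False:
(¬x3) alone gives x3 = False.
Every clause now holds.

x1=False; x2=False; x3=False; x4=False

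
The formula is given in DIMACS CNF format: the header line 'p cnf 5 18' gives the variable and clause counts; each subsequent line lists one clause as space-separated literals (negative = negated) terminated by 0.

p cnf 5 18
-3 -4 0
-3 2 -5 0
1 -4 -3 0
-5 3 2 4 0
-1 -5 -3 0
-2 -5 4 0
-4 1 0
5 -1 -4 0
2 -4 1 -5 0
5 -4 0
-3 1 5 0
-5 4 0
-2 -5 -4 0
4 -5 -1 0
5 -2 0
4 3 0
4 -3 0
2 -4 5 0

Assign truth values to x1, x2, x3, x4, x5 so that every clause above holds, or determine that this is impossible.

Branch on x3: set x3 = False.
From the singleton clause (x4), x4 = True.
From the singleton clause (x1), x1 = True.
From the singleton clause (x5), x5 = True.
From the singleton clause (¬x2), x2 = False.
Every clause now holds.

x1 ↦ True; x2 ↦ False; x3 ↦ False; x4 ↦ True; x5 ↦ True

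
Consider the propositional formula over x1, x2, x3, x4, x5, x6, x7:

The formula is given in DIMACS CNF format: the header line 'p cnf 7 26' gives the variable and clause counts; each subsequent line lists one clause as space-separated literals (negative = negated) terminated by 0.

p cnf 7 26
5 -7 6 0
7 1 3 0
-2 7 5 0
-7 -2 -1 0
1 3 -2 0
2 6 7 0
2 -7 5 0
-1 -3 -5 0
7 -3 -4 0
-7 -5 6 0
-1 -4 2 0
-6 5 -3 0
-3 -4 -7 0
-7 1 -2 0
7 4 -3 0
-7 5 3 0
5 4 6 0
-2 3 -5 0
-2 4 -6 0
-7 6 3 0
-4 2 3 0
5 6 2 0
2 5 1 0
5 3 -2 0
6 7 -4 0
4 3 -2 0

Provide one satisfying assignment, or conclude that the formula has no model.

Suppose x5 = True.
Suppose x1 = True.
The clause (¬x3) is unit, so x3 = False.
The clause (¬x2) is unit, so x2 = False.
The clause (¬x4) is unit, so x4 = False.
Suppose x6 = True.
Every clause is now satisfied; x7 is unconstrained.

x1: True, x2: False, x3: False, x4: False, x5: True, x6: True, x7: False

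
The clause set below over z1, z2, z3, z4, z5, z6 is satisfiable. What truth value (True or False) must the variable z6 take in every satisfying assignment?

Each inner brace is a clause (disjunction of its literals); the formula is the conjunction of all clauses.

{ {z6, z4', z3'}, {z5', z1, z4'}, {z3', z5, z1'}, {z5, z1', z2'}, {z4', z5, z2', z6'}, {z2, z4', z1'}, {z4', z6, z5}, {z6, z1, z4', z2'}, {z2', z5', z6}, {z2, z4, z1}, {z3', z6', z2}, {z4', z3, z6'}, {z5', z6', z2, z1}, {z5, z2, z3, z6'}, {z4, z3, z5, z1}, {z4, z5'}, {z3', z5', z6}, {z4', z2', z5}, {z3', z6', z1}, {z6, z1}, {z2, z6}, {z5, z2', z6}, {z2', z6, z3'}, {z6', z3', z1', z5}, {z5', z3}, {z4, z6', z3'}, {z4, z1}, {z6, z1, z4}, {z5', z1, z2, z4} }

Suppose z6 = 0.
The clause (z1) is unit, so z1 = 1.
The clause (z2) is unit, so z2 = 1.
The clause (z5) is unit, so z5 = 1.
Now (z5') is unsatisfied and unit — conflict.
So every satisfying assignment has z6 = True.

True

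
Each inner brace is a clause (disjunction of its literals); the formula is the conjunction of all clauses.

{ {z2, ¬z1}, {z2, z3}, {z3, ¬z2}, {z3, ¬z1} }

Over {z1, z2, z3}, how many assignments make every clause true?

There are 2^3 = 8 truth assignments over (z1, z2, z3).
Split on z3. With z3 = True, the clauses containing z3 are satisfied and ¬z3 drops from the rest; 3 of the 2^2 = 4 assignments to the other variables satisfy what remains.
With z3 = False, by the same count on the reduced clause set, 0 assignments work.
Total: 3 + 0 = 3.

3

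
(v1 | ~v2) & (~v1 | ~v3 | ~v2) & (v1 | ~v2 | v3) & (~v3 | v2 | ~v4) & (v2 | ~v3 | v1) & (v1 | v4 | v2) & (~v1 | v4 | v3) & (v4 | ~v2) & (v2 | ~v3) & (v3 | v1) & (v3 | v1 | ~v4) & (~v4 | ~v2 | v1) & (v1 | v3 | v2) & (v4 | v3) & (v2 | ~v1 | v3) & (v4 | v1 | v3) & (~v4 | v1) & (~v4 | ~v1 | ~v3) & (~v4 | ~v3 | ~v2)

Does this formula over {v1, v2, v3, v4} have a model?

Branch on v1: set v1 = 1.
Branch on v3: set v3 = 0.
From the singleton clause (v4), v4 = 1.
From the singleton clause (v2), v2 = 1.
Every clause now holds.
A satisfying assignment: v1=1, v2=1, v3=0, v4=1.

Yes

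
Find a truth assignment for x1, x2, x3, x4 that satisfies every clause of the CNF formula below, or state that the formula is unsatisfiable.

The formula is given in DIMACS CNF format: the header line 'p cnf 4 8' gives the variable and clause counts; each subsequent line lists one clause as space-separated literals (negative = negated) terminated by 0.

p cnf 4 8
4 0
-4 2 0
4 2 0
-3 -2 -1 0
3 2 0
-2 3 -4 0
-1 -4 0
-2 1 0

Unit clause (x4) forces x4 = True.
Unit clause (x2) forces x2 = True.
Unit clause (x3) forces x3 = True.
Unit clause (¬x1) forces x1 = False.
But (x1) is also a unit clause — contradiction.

UNSATISFIABLE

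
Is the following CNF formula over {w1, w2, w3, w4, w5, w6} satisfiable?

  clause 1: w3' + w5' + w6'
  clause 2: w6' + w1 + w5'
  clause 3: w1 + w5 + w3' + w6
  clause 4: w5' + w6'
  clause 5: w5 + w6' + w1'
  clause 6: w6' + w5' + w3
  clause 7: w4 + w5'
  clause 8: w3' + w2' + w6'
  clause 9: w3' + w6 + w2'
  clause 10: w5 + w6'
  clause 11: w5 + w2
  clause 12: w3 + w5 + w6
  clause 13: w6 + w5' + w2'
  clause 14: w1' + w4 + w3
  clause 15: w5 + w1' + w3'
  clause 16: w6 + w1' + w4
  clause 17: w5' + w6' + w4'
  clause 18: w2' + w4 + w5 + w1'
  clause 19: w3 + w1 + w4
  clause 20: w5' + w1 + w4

Branch on w5: set w5 = 1.
Unit clause (w6') forces w6 = 0.
Unit clause (w4) forces w4 = 1.
Unit clause (w2') forces w2 = 0.
No clause remains; w1, w3 are free.
A satisfying assignment: w1 ↦ 1,  w2 ↦ 0,  w3 ↦ 0,  w4 ↦ 1,  w5 ↦ 1,  w6 ↦ 0.

Yes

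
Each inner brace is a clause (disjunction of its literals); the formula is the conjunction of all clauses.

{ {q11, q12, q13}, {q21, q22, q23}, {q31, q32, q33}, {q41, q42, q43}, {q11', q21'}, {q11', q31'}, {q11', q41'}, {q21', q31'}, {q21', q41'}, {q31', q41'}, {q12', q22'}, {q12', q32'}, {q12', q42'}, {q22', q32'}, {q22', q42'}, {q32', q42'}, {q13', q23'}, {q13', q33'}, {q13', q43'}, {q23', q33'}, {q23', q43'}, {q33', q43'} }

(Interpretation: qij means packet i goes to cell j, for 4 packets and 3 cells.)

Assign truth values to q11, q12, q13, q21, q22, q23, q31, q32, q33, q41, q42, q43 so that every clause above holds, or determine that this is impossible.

UNSATISFIABLE

Branch on q11: set q11 = 0.
Branch on q12: set q12 = 1.
From the singleton clause (q22'), q22 = 0.
From the singleton clause (q32'), q32 = 0.
From the singleton clause (q42'), q42 = 0.
Branch on q21: set q21 = 1.
From the singleton clause (q31'), q31 = 0.
From the singleton clause (q33), q33 = 1.
From the singleton clause (q41'), q41 = 0.
From the singleton clause (q43), q43 = 1.
That conflicts with the unit clause (q43').
So q21 must be the other value — set q21 = 0.
From the singleton clause (q23), q23 = 1.
From the singleton clause (q13'), q13 = 0.
From the singleton clause (q33'), q33 = 0.
From the singleton clause (q31), q31 = 1.
From the singleton clause (q41'), q41 = 0.
From the singleton clause (q43), q43 = 1.
That conflicts with the unit clause (q43').
Neither q21 = 1 nor q21 = 0 works.
So q12 must be the other value — set q12 = 0.
From the singleton clause (q13), q13 = 1.
From the singleton clause (q23'), q23 = 0.
From the singleton clause (q33'), q33 = 0.
From the singleton clause (q43'), q43 = 0.
Branch on q21: set q21 = 1.
From the singleton clause (q31'), q31 = 0.
From the singleton clause (q32), q32 = 1.
From the singleton clause (q41'), q41 = 0.
From the singleton clause (q42), q42 = 1.
That conflicts with the unit clause (q42').
So q21 must be the other value — set q21 = 0.
From the singleton clause (q22), q22 = 1.
From the singleton clause (q32'), q32 = 0.
From the singleton clause (q31), q31 = 1.
From the singleton clause (q41'), q41 = 0.
From the singleton clause (q42), q42 = 1.
That conflicts with the unit clause (q42').
Neither q21 = 1 nor q21 = 0 works.
Neither q12 = 1 nor q12 = 0 works.
So q11 must be the other value — set q11 = 1.
From the singleton clause (q21'), q21 = 0.
From the singleton clause (q31'), q31 = 0.
From the singleton clause (q41'), q41 = 0.
Branch on q22: set q22 = 1.
From the singleton clause (q12'), q12 = 0.
From the singleton clause (q32'), q32 = 0.
From the singleton clause (q33), q33 = 1.
From the singleton clause (q42'), q42 = 0.
From the singleton clause (q43), q43 = 1.
That conflicts with the unit clause (q43').
So q22 must be the other value — set q22 = 0.
From the singleton clause (q23), q23 = 1.
From the singleton clause (q13'), q13 = 0.
From the singleton clause (q33'), q33 = 0.
From the singleton clause (q32), q32 = 1.
From the singleton clause (q12'), q12 = 0.
From the singleton clause (q42'), q42 = 0.
From the singleton clause (q43), q43 = 1.
That conflicts with the unit clause (q43').
Neither q22 = 1 nor q22 = 0 works.
Neither q11 = 1 nor q11 = 0 works.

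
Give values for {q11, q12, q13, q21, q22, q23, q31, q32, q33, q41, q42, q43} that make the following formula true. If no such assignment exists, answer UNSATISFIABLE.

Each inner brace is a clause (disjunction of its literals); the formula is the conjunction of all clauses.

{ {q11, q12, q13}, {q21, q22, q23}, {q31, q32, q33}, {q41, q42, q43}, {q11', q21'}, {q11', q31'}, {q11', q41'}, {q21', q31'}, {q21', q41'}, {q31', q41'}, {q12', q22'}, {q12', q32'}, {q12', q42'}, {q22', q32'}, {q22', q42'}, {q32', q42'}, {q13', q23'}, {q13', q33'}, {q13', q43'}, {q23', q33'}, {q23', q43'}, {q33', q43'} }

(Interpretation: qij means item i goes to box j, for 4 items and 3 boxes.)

UNSATISFIABLE

Case q11 = 0:
Case q12 = 1:
(q22') alone gives q22 = 0.
(q32') alone gives q32 = 0.
(q42') alone gives q42 = 0.
Case q21 = 1:
(q31') alone gives q31 = 0.
(q33) alone gives q33 = 1.
(q41') alone gives q41 = 0.
(q43) alone gives q43 = 1.
That conflicts with the unit clause (q43').
Backtrack on q21: now try q21 = 0.
(q23) alone gives q23 = 1.
(q13') alone gives q13 = 0.
(q33') alone gives q33 = 0.
(q31) alone gives q31 = 1.
(q41') alone gives q41 = 0.
(q43) alone gives q43 = 1.
That conflicts with the unit clause (q43').
Either choice for q21 ends in contradiction.
Backtrack on q12: now try q12 = 0.
(q13) alone gives q13 = 1.
(q23') alone gives q23 = 0.
(q33') alone gives q33 = 0.
(q43') alone gives q43 = 0.
Case q21 = 1:
(q31') alone gives q31 = 0.
(q32) alone gives q32 = 1.
(q41') alone gives q41 = 0.
(q42) alone gives q42 = 1.
That conflicts with the unit clause (q42').
Backtrack on q21: now try q21 = 0.
(q22) alone gives q22 = 1.
(q32') alone gives q32 = 0.
(q31) alone gives q31 = 1.
(q41') alone gives q41 = 0.
(q42) alone gives q42 = 1.
That conflicts with the unit clause (q42').
Either choice for q21 ends in contradiction.
Either choice for q12 ends in contradiction.
Backtrack on q11: now try q11 = 1.
(q21') alone gives q21 = 0.
(q31') alone gives q31 = 0.
(q41') alone gives q41 = 0.
Case q22 = 1:
(q12') alone gives q12 = 0.
(q32') alone gives q32 = 0.
(q33) alone gives q33 = 1.
(q42') alone gives q42 = 0.
(q43) alone gives q43 = 1.
That conflicts with the unit clause (q43').
Backtrack on q22: now try q22 = 0.
(q23) alone gives q23 = 1.
(q13') alone gives q13 = 0.
(q33') alone gives q33 = 0.
(q32) alone gives q32 = 1.
(q12') alone gives q12 = 0.
(q42') alone gives q42 = 0.
(q43) alone gives q43 = 1.
That conflicts with the unit clause (q43').
Either choice for q22 ends in contradiction.
Either choice for q11 ends in contradiction.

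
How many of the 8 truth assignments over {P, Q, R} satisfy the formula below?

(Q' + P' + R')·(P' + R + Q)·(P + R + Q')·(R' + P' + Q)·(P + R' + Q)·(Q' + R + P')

2

There are 2^3 = 8 truth assignments over (P, Q, R).
Check each against the 6 clauses (columns in the order P, Q, R):
  F F F  ✓ satisfies all
  F F T  ✗ fails (P + R' + Q)
  F T F  ✗ fails (P + R + Q')
  F T T  ✓ satisfies all
  T F F  ✗ fails (P' + R + Q)
  T F T  ✗ fails (R' + P' + Q)
  T T F  ✗ fails (Q' + R + P')
  T T T  ✗ fails (Q' + P' + R')
2 of the 8 rows are models.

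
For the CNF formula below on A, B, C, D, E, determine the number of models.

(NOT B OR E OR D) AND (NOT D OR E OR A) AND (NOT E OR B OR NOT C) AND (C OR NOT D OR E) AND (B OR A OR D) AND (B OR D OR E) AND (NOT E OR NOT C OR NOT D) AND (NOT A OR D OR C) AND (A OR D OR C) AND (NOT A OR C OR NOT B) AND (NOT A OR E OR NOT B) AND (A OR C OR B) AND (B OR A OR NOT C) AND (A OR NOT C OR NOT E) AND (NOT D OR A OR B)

There are 2^5 = 32 truth assignments over (A, B, C, D, E).
Split on B. With B = true, the clauses containing B are satisfied and NOT B drops from the rest; 2 of the 2^4 = 16 assignments to the other variables satisfy what remains.
With B = false, by the same count on the reduced clause set, 2 assignments work.
(One model: A=F, B=T, C=F, D=T, E=T.)
Total: 2 + 2 = 4.

4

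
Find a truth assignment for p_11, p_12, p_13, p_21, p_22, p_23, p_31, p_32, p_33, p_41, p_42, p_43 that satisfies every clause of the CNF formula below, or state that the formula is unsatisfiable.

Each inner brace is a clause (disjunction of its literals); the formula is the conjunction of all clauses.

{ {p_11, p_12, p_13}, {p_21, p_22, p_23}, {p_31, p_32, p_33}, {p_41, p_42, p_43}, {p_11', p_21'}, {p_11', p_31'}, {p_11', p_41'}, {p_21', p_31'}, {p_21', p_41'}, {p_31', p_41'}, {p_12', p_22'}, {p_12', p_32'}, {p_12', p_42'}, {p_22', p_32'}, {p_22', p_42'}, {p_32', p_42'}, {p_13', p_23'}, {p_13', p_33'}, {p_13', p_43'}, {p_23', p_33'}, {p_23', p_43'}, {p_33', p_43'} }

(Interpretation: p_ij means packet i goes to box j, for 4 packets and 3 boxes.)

Branch on p_11: set p_11 = 0.
Branch on p_12: set p_12 = 1.
(p_22') alone gives p_22 = 0.
(p_32') alone gives p_32 = 0.
(p_42') alone gives p_42 = 0.
Branch on p_21: set p_21 = 1.
(p_31') alone gives p_31 = 0.
(p_33) alone gives p_33 = 1.
(p_41') alone gives p_41 = 0.
(p_43) alone gives p_43 = 1.
Now (p_43') is unsatisfied and unit — conflict.
That branch fails; take p_21 = 0 instead.
(p_23) alone gives p_23 = 1.
(p_13') alone gives p_13 = 0.
(p_33') alone gives p_33 = 0.
(p_31) alone gives p_31 = 1.
(p_41') alone gives p_41 = 0.
(p_43) alone gives p_43 = 1.
Now (p_43') is unsatisfied and unit — conflict.
Either choice for p_21 ends in contradiction.
That branch fails; take p_12 = 0 instead.
(p_13) alone gives p_13 = 1.
(p_23') alone gives p_23 = 0.
(p_33') alone gives p_33 = 0.
(p_43') alone gives p_43 = 0.
Branch on p_21: set p_21 = 1.
(p_31') alone gives p_31 = 0.
(p_32) alone gives p_32 = 1.
(p_41') alone gives p_41 = 0.
(p_42) alone gives p_42 = 1.
Now (p_42') is unsatisfied and unit — conflict.
That branch fails; take p_21 = 0 instead.
(p_22) alone gives p_22 = 1.
(p_32') alone gives p_32 = 0.
(p_31) alone gives p_31 = 1.
(p_41') alone gives p_41 = 0.
(p_42) alone gives p_42 = 1.
Now (p_42') is unsatisfied and unit — conflict.
Either choice for p_21 ends in contradiction.
Either choice for p_12 ends in contradiction.
That branch fails; take p_11 = 1 instead.
(p_21') alone gives p_21 = 0.
(p_31') alone gives p_31 = 0.
(p_41') alone gives p_41 = 0.
Branch on p_22: set p_22 = 1.
(p_12') alone gives p_12 = 0.
(p_32') alone gives p_32 = 0.
(p_33) alone gives p_33 = 1.
(p_42') alone gives p_42 = 0.
(p_43) alone gives p_43 = 1.
Now (p_43') is unsatisfied and unit — conflict.
That branch fails; take p_22 = 0 instead.
(p_23) alone gives p_23 = 1.
(p_13') alone gives p_13 = 0.
(p_33') alone gives p_33 = 0.
(p_32) alone gives p_32 = 1.
(p_12') alone gives p_12 = 0.
(p_42') alone gives p_42 = 0.
(p_43) alone gives p_43 = 1.
Now (p_43') is unsatisfied and unit — conflict.
Either choice for p_22 ends in contradiction.
Either choice for p_11 ends in contradiction.

UNSATISFIABLE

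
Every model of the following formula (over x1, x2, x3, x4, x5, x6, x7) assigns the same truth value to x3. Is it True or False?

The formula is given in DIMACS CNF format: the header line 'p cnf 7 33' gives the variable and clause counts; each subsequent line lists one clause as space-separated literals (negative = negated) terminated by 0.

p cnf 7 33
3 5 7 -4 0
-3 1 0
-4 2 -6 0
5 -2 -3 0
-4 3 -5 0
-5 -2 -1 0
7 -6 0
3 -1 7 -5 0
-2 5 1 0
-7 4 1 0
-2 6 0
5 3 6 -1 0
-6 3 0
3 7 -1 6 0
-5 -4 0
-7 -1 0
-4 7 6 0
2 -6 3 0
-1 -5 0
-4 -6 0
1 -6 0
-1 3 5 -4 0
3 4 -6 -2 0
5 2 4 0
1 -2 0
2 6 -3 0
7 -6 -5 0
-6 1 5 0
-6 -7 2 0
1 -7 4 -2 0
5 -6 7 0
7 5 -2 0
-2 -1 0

Suppose x3 = True.
From the singleton clause (x1), x1 = True.
From the singleton clause (¬x7), x7 = False.
From the singleton clause (¬x6), x6 = False.
From the singleton clause (¬x2), x2 = False.
That conflicts with the unit clause (x2).
So every satisfying assignment has x3 = False.

False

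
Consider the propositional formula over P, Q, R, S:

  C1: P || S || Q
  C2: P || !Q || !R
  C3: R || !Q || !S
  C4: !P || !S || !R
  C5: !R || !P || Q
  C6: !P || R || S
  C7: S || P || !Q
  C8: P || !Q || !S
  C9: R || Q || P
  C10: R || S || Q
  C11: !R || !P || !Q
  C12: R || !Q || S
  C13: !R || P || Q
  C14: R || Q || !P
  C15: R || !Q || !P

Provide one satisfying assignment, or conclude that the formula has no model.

Try P = true.
Try S = false.
(R) alone gives R = true.
(Q) alone gives Q = true.
But (!Q) is also a unit clause — contradiction.
So S must be the other value — set S = true.
(!R) alone gives R = false.
(!Q) alone gives Q = false.
But (Q) is also a unit clause — contradiction.
Both values of S lead to a conflict.
So P must be the other value — set P = false.
Try S = true.
(!Q) alone gives Q = false.
(R) alone gives R = true.
But (!R) is also a unit clause — contradiction.
So S must be the other value — set S = false.
(Q) alone gives Q = true.
But (!Q) is also a unit clause — contradiction.
Both values of S lead to a conflict.
Both values of P lead to a conflict.

UNSATISFIABLE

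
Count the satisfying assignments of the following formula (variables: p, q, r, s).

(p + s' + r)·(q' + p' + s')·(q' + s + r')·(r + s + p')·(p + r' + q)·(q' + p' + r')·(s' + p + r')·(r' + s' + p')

4

There are 2^4 = 16 truth assignments over (p, q, r, s).
Check each against the 8 clauses (columns in the order p, q, r, s):
  F F F F  ✓ satisfies all
  F F F T  ✗ fails (p + s' + r)
  F F T F  ✗ fails (p + r' + q)
  F F T T  ✗ fails (p + r' + q)
  F T F F  ✓ satisfies all
  F T F T  ✗ fails (p + s' + r)
  F T T F  ✗ fails (q' + s + r')
  F T T T  ✗ fails (s' + p + r')
  T F F F  ✗ fails (r + s + p')
  T F F T  ✓ satisfies all
  T F T F  ✓ satisfies all
  T F T T  ✗ fails (r' + s' + p')
  T T F F  ✗ fails (r + s + p')
  T T F T  ✗ fails (q' + p' + s')
  T T T F  ✗ fails (q' + s + r')
  T T T T  ✗ fails (q' + p' + s')
4 of the 16 rows are models.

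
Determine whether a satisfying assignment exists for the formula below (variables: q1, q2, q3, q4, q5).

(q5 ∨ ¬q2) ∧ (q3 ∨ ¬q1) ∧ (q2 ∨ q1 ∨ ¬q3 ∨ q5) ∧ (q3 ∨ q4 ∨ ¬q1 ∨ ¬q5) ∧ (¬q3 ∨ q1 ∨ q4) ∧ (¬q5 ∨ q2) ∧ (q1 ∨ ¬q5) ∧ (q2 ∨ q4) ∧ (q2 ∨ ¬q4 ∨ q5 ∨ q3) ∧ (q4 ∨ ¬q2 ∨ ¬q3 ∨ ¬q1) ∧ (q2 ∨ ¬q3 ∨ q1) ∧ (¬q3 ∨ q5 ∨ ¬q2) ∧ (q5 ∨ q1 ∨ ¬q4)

Suppose q5 = True.
The clause (q2) is unit, so q2 = True.
The clause (q1) is unit, so q1 = True.
The clause (q3) is unit, so q3 = True.
The clause (q4) is unit, so q4 = True.
Every clause now holds.
A satisfying assignment: q1=True, q2=True, q3=True, q4=True, q5=True.

Yes, satisfiable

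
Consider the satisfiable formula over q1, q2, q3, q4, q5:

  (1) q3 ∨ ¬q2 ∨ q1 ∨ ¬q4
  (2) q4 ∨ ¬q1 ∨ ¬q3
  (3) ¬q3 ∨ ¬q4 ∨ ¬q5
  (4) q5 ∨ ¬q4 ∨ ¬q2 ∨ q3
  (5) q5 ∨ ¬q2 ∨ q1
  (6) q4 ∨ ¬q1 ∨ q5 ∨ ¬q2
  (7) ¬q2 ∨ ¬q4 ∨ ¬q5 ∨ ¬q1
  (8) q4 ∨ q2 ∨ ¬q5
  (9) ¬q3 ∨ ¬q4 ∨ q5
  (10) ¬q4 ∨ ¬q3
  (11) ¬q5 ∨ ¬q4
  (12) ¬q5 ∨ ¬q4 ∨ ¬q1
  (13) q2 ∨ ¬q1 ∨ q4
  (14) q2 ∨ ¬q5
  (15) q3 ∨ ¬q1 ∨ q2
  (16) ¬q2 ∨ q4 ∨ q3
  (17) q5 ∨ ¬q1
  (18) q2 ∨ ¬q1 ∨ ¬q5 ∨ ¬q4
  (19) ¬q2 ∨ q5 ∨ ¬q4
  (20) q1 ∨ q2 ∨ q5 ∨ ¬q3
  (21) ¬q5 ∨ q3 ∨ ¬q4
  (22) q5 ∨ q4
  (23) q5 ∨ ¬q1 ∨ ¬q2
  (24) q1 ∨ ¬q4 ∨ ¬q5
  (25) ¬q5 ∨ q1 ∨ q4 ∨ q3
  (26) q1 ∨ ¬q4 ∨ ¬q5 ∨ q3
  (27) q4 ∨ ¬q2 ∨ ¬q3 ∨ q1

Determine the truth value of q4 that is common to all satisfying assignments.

True

Suppose q4 = False.
Unit clause (q5) forces q5 = True.
Unit clause (q2) forces q2 = True.
Unit clause (q3) forces q3 = True.
Unit clause (¬q1) forces q1 = False.
But (q1) is also a unit clause — contradiction.
So every satisfying assignment has q4 = True.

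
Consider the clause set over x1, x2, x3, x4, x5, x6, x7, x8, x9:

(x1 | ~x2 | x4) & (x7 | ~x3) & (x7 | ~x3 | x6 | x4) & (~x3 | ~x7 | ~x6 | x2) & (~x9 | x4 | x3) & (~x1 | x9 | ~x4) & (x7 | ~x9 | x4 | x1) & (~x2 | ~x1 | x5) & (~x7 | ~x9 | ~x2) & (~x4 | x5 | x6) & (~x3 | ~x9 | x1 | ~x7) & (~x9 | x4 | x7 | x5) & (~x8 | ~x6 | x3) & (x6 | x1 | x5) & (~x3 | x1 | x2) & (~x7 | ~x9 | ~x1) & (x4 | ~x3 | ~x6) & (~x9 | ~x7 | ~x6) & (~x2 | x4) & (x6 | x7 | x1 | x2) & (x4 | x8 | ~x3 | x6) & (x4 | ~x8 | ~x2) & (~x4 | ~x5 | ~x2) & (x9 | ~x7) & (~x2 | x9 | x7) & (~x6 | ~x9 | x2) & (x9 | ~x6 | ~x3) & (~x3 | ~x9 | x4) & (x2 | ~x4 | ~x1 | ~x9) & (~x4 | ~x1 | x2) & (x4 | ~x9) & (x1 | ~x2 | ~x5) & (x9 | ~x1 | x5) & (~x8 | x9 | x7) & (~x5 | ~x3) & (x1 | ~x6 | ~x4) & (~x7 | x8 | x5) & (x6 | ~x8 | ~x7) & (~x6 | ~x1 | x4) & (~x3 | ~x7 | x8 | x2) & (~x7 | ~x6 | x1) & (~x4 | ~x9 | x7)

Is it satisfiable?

Satisfiable

Branch on x7: set x7 = 0.
The clause (~x3) is unit, so x3 = 0.
Branch on x9: set x9 = 0.
The clause (~x2) is unit, so x2 = 0.
The clause (~x8) is unit, so x8 = 0.
Branch on x1: set x1 = 1.
The clause (~x4) is unit, so x4 = 0.
The clause (x5) is unit, so x5 = 1.
The clause (~x6) is unit, so x6 = 0.
This assignment satisfies each clause.
A satisfying assignment: x1: 1,  x2: 0,  x3: 0,  x4: 0,  x5: 1,  x6: 0,  x7: 0,  x8: 0,  x9: 0.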